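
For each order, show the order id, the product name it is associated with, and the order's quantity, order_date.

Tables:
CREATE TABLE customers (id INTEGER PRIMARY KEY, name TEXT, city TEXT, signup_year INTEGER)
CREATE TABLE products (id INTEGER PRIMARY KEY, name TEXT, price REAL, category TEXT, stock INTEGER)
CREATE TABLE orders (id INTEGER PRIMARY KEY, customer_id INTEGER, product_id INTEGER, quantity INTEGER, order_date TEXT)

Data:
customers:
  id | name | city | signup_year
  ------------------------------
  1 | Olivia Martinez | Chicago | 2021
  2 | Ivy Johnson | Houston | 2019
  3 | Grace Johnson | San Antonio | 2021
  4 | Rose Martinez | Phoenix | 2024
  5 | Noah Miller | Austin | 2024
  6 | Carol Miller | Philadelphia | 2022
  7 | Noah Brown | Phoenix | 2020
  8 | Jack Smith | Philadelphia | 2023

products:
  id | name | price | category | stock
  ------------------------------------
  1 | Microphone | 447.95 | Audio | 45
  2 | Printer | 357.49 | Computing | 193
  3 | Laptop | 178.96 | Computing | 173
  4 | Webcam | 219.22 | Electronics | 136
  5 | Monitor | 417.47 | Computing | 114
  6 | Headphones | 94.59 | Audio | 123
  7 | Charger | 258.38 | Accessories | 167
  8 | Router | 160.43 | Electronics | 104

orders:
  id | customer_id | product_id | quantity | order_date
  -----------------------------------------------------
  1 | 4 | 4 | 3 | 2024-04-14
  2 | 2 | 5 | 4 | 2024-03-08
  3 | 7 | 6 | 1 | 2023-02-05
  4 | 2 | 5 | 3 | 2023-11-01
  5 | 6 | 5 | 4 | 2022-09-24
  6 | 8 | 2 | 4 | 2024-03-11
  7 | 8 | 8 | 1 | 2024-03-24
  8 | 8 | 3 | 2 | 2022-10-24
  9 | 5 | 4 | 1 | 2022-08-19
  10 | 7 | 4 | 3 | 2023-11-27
SELECT c.id, p.name AS product, c.quantity, c.order_date FROM orders c JOIN products p ON c.product_id = p.id

Execution result:
id | product | quantity | order_date
1 | Webcam | 3 | 2024-04-14
2 | Monitor | 4 | 2024-03-08
3 | Headphones | 1 | 2023-02-05
4 | Monitor | 3 | 2023-11-01
5 | Monitor | 4 | 2022-09-24
6 | Printer | 4 | 2024-03-11
7 | Router | 1 | 2024-03-24
8 | Laptop | 2 | 2022-10-24
9 | Webcam | 1 | 2022-08-19
10 | Webcam | 3 | 2023-11-27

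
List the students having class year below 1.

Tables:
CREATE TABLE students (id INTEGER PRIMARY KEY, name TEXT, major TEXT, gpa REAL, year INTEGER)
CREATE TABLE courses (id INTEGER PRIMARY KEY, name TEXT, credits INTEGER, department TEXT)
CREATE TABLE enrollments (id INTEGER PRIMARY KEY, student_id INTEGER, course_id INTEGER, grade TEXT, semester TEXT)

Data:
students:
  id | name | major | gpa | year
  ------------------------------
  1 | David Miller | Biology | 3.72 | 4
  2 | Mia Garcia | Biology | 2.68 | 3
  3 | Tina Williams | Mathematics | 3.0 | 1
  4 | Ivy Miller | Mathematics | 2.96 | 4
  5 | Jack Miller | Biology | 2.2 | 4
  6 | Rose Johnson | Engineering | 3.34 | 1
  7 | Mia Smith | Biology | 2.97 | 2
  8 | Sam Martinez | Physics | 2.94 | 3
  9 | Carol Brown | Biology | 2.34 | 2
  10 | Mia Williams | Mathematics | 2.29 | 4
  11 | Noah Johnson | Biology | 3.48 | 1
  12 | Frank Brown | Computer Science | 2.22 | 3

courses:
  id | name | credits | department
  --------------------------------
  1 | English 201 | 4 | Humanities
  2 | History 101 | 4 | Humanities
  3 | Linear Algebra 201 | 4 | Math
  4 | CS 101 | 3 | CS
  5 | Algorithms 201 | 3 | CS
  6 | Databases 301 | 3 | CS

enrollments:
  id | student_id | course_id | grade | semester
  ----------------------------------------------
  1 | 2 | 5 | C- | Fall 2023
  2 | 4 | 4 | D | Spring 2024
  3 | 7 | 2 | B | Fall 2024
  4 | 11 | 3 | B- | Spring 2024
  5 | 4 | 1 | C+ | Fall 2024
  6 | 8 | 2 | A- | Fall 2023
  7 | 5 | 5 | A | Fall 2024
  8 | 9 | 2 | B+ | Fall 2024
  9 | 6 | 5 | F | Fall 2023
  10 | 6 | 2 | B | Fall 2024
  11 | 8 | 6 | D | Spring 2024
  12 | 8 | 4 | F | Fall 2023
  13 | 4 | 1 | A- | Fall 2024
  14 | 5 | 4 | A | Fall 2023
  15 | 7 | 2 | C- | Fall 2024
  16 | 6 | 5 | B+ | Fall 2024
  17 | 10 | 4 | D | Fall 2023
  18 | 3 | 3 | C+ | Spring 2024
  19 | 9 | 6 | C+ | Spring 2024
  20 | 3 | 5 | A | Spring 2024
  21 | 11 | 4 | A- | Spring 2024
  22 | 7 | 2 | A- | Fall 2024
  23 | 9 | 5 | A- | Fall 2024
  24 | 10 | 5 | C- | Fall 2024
SELECT name, year FROM students WHERE year < 1

Execution result:
(no rows)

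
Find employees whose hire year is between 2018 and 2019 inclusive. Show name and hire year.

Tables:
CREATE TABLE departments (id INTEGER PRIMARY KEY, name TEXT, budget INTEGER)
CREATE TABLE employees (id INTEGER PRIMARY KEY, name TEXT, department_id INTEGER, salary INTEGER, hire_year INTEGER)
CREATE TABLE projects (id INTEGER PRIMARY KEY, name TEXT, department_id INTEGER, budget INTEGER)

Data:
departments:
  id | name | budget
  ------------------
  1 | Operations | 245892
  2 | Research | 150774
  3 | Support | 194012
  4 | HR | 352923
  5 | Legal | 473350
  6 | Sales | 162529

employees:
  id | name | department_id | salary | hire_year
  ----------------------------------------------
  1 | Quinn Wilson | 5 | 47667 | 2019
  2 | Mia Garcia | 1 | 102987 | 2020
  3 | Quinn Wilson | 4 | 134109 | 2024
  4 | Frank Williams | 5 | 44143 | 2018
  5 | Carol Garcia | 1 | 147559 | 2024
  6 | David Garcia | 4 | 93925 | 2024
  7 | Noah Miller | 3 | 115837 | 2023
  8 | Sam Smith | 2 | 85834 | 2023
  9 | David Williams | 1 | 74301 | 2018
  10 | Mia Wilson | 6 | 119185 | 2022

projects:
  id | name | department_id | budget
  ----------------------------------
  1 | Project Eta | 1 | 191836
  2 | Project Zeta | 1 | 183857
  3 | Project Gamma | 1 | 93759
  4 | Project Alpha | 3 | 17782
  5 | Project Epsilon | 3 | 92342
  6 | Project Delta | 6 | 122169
SELECT name, hire_year FROM employees WHERE hire_year BETWEEN 2018 AND 2019

Execution result:
name | hire_year
Quinn Wilson | 2019
Frank Williams | 2018
David Williams | 2018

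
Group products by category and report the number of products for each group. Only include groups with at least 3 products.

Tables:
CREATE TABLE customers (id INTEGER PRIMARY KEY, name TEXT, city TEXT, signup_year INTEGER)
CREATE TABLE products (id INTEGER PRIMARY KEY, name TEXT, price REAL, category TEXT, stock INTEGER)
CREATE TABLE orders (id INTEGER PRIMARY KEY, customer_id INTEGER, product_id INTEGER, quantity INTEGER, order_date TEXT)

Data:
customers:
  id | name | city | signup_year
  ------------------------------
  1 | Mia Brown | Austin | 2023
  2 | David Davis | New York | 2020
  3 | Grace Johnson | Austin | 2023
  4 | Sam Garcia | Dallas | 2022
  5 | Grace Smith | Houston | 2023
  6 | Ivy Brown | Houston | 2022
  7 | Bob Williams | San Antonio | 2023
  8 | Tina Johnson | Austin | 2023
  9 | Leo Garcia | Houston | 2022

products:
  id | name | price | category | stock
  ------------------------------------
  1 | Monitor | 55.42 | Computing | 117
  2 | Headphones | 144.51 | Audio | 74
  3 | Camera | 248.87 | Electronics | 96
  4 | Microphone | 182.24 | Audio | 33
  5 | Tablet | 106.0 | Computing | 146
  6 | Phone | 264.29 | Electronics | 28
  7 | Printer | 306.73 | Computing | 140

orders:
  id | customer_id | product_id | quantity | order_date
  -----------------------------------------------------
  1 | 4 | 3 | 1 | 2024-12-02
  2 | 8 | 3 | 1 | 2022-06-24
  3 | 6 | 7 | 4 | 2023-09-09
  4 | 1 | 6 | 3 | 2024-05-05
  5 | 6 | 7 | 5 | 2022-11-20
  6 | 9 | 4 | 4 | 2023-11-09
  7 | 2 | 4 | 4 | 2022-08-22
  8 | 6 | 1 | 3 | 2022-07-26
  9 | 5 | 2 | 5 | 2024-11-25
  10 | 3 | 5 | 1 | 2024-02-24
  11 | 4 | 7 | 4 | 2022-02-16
SELECT category, COUNT(*) AS n FROM products GROUP BY category HAVING COUNT(*) >= 3

Execution result:
category | n
Computing | 3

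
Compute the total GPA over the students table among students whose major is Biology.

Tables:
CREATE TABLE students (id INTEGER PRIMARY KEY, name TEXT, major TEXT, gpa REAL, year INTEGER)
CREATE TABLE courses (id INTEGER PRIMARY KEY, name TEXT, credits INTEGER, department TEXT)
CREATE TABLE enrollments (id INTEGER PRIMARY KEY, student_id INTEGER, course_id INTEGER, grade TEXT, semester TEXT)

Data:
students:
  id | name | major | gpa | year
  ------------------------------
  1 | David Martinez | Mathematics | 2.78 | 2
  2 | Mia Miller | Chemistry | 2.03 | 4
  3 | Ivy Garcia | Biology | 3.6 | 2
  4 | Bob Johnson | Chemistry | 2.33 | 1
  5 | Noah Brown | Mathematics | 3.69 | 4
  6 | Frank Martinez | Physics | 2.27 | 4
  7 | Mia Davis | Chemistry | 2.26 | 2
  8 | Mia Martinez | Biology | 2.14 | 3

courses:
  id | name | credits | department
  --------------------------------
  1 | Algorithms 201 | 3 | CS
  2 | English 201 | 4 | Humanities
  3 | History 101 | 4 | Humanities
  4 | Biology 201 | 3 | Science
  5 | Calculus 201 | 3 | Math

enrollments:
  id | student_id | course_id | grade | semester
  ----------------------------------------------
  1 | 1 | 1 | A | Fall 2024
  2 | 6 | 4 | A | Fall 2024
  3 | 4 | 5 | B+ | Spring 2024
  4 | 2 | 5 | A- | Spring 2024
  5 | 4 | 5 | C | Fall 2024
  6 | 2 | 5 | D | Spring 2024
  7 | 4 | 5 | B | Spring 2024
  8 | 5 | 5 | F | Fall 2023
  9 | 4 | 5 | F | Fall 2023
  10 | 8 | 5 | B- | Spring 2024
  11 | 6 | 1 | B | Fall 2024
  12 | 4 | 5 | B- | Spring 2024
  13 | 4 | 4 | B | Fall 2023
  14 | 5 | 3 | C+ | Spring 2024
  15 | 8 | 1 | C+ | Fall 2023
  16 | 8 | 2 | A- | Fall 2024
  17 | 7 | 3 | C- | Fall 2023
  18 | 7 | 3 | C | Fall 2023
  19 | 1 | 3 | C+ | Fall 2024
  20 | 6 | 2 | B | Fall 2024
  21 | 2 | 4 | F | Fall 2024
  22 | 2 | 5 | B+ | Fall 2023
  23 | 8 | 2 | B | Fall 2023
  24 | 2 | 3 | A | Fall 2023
SELECT SUM(gpa) FROM students WHERE major = 'Biology'

Execution result:
5.74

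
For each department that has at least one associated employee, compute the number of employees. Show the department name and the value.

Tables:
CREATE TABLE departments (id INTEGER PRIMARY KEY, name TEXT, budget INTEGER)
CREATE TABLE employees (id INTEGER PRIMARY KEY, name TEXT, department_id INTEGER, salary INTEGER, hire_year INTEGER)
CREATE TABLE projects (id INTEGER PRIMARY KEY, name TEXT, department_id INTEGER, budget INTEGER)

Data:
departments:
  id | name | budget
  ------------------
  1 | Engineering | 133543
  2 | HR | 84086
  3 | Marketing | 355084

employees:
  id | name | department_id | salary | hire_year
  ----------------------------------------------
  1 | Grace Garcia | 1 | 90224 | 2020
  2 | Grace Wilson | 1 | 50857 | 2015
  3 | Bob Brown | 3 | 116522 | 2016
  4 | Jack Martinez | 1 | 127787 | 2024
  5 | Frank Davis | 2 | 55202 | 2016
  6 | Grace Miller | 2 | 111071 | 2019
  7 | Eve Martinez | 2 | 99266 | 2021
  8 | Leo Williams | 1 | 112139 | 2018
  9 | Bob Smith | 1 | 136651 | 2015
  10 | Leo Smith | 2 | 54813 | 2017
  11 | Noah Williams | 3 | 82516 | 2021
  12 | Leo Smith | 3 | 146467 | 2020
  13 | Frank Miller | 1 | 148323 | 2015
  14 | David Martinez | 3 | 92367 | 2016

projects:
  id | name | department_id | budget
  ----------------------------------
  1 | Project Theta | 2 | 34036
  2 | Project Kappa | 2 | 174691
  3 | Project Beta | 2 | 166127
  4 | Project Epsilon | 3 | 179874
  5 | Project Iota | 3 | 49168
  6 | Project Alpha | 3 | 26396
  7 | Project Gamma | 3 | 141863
SELECT p.name, COUNT(*) AS n FROM employees c JOIN departments p ON c.department_id = p.id GROUP BY p.id, p.name

Execution result:
name | n
Engineering | 6
HR | 4
Marketing | 4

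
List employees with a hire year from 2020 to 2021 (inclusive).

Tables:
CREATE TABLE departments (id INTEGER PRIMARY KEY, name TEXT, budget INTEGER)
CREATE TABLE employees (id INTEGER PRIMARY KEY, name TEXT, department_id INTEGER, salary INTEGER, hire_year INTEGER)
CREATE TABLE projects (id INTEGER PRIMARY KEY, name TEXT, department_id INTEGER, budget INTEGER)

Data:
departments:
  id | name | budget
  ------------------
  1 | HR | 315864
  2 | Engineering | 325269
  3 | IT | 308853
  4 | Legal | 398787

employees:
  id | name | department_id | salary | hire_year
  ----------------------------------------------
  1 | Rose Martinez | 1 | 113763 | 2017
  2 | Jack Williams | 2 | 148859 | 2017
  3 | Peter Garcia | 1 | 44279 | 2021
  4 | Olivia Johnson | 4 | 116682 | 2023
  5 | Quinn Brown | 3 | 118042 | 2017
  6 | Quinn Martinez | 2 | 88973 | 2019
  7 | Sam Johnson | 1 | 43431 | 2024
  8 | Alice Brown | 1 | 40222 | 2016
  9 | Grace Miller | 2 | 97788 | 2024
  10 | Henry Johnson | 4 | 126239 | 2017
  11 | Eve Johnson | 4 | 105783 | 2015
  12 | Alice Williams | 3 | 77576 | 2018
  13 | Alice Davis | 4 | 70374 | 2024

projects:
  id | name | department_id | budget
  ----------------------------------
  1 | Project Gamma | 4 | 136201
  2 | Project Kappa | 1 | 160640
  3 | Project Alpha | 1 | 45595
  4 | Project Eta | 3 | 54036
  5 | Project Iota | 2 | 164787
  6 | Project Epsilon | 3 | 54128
SELECT name, hire_year FROM employees WHERE hire_year BETWEEN 2020 AND 2021

Execution result:
name | hire_year
Peter Garcia | 2021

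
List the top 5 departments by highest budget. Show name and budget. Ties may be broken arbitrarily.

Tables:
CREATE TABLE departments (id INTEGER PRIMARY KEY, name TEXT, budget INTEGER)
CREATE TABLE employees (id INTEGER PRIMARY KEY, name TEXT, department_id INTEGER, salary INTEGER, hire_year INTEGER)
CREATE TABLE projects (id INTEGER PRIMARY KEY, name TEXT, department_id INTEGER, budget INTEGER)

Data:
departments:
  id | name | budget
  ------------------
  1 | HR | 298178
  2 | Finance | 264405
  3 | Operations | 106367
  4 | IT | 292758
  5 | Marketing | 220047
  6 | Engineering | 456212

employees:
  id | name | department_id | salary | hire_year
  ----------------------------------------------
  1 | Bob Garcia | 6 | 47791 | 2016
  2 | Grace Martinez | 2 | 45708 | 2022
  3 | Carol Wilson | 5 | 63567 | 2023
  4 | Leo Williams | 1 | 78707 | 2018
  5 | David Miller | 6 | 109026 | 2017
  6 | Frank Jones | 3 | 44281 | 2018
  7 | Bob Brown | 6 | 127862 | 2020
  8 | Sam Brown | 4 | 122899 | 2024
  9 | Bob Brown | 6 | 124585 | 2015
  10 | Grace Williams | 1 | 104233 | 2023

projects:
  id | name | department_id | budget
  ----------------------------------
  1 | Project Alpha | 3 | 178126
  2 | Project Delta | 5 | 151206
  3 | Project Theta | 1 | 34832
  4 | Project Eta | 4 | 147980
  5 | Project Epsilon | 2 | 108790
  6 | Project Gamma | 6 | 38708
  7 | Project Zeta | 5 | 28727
SELECT name, budget FROM departments ORDER BY budget DESC LIMIT 5

Execution result:
name | budget
Engineering | 456212
HR | 298178
IT | 292758
Finance | 264405
Marketing | 220047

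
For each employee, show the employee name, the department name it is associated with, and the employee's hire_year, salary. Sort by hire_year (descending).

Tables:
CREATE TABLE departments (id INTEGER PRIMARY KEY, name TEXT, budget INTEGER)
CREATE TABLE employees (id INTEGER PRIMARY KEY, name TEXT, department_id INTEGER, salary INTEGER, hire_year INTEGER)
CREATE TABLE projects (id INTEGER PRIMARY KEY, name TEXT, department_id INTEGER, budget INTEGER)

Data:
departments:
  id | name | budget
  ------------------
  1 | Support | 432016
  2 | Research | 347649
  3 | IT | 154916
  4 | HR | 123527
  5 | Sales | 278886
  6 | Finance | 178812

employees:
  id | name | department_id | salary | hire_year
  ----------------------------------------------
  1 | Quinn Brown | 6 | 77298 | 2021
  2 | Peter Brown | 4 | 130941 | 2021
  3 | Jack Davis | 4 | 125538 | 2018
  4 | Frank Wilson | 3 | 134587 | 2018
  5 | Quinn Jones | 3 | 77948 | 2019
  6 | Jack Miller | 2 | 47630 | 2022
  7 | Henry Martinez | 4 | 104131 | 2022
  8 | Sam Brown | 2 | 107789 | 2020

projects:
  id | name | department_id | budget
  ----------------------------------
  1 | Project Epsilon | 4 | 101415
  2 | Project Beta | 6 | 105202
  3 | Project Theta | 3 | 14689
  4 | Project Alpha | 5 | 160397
SELECT c.name, p.name AS department, c.hire_year, c.salary FROM employees c JOIN departments p ON c.department_id = p.id ORDER BY c.hire_year DESC

Execution result:
name | department | hire_year | salary
Jack Miller | Research | 2022 | 47630
Henry Martinez | HR | 2022 | 104131
Quinn Brown | Finance | 2021 | 77298
Peter Brown | HR | 2021 | 130941
Sam Brown | Research | 2020 | 107789
Quinn Jones | IT | 2019 | 77948
Jack Davis | HR | 2018 | 125538
Frank Wilson | IT | 2018 | 134587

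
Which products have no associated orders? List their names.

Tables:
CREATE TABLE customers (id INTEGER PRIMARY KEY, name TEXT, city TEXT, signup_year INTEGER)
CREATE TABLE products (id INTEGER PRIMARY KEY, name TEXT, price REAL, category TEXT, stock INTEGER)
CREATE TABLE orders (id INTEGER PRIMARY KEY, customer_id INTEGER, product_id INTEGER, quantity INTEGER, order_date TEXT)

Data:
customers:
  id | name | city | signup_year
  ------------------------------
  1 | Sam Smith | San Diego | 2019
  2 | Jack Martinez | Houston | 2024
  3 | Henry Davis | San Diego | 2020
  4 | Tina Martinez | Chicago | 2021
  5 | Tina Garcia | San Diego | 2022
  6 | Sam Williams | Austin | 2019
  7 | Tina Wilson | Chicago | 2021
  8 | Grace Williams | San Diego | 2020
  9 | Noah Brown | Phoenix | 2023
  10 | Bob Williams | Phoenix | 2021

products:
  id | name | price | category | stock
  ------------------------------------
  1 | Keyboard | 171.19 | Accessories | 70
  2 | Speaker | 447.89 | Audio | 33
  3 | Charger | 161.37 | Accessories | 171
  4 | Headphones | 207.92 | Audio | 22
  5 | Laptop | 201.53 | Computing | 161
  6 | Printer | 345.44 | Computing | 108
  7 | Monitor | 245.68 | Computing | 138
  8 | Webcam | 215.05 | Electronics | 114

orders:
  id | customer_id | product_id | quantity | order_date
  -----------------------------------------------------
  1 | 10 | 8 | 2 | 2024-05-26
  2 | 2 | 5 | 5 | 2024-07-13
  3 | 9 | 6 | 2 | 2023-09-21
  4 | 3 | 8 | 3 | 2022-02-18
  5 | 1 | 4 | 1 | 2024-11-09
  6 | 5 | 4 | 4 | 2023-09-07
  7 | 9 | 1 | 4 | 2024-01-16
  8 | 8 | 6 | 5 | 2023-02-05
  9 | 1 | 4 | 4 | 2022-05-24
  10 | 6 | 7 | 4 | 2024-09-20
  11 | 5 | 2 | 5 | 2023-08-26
SELECT p.name FROM products p LEFT JOIN orders c ON c.product_id = p.id WHERE c.id IS NULL

Execution result:
Charger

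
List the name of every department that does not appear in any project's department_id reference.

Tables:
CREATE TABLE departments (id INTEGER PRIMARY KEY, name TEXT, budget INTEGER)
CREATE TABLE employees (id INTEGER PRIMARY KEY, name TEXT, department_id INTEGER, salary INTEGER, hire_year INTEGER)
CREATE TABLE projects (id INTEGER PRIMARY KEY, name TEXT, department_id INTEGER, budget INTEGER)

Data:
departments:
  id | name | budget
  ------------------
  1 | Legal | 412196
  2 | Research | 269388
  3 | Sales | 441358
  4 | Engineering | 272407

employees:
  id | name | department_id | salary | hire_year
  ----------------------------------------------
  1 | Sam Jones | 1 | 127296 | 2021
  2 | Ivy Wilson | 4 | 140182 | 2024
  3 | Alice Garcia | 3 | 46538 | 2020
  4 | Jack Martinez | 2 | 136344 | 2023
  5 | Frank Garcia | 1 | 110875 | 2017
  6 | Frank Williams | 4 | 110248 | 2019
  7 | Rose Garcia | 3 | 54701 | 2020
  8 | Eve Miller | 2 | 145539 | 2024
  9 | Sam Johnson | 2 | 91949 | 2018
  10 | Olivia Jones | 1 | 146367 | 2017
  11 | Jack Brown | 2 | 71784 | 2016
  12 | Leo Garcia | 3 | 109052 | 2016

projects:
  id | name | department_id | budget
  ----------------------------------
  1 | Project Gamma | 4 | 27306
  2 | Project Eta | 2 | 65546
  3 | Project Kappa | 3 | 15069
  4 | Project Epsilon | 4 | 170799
SELECT p.name FROM departments p LEFT JOIN projects c ON c.department_id = p.id WHERE c.id IS NULL

Execution result:
Legal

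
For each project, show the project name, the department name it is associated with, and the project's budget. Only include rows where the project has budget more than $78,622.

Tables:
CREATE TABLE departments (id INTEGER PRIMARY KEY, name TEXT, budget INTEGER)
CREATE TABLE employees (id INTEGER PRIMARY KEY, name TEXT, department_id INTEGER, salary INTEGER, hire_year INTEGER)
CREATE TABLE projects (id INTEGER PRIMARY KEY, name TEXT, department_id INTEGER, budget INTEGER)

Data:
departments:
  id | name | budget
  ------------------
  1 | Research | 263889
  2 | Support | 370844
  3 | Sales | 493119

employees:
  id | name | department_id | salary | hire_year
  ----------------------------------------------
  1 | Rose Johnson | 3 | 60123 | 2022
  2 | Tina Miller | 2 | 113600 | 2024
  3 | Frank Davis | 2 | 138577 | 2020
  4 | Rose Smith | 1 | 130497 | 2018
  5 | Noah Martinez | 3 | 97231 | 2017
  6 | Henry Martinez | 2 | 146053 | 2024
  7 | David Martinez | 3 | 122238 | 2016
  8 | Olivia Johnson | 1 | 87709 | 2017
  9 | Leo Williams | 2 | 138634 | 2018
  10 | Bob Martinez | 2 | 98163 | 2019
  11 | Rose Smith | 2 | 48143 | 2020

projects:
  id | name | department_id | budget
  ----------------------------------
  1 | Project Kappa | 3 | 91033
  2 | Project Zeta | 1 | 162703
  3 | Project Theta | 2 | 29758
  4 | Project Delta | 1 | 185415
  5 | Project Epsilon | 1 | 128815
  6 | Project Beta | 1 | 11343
SELECT c.name, p.name AS department, c.budget FROM projects c JOIN departments p ON c.department_id = p.id WHERE c.budget > 78622

Execution result:
name | department | budget
Project Kappa | Sales | 91033
Project Zeta | Research | 162703
Project Delta | Research | 185415
Project Epsilon | Research | 128815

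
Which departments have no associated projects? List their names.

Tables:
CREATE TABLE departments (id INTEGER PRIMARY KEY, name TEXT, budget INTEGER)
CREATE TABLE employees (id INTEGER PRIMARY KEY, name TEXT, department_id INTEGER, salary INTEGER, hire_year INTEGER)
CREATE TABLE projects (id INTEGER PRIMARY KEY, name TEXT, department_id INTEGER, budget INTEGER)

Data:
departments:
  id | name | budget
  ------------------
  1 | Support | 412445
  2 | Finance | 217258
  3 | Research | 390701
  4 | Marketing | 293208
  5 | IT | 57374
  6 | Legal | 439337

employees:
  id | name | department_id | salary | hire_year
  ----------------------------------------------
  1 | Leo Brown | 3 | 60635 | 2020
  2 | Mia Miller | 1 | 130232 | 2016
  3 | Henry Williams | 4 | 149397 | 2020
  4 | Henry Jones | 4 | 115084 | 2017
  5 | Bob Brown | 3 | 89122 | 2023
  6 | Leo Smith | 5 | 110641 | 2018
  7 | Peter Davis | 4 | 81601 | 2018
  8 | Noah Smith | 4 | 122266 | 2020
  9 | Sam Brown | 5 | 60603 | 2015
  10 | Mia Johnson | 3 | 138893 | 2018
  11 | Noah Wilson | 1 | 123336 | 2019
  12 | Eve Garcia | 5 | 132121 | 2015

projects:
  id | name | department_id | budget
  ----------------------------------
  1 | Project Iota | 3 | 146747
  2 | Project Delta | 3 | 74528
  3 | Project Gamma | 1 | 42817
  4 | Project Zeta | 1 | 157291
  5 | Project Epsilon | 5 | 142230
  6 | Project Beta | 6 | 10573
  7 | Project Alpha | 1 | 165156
SELECT p.name FROM departments p LEFT JOIN projects c ON c.department_id = p.id WHERE c.id IS NULL

Execution result:
name
Finance
Marketing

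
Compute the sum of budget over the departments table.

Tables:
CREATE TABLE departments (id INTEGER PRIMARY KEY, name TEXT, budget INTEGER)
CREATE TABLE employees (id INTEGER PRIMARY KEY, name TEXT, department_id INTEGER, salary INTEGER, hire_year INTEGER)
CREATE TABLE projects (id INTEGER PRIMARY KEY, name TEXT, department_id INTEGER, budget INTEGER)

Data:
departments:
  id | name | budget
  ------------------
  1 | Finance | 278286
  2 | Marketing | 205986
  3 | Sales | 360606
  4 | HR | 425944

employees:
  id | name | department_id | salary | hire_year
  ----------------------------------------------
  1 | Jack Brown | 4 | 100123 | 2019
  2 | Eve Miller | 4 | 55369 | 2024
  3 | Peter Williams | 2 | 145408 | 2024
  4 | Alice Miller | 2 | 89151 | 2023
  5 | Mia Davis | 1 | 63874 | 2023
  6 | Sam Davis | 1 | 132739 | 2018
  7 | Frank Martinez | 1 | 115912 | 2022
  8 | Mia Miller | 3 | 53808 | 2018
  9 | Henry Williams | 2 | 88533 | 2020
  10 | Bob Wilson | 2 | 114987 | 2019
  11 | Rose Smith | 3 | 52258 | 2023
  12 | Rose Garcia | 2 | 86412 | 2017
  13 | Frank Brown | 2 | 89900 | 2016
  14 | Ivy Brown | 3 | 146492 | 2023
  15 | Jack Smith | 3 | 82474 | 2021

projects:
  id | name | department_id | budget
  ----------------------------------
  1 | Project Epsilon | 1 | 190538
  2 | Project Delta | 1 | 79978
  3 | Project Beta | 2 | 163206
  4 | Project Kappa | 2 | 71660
SELECT SUM(budget) FROM departments

Execution result:
1270822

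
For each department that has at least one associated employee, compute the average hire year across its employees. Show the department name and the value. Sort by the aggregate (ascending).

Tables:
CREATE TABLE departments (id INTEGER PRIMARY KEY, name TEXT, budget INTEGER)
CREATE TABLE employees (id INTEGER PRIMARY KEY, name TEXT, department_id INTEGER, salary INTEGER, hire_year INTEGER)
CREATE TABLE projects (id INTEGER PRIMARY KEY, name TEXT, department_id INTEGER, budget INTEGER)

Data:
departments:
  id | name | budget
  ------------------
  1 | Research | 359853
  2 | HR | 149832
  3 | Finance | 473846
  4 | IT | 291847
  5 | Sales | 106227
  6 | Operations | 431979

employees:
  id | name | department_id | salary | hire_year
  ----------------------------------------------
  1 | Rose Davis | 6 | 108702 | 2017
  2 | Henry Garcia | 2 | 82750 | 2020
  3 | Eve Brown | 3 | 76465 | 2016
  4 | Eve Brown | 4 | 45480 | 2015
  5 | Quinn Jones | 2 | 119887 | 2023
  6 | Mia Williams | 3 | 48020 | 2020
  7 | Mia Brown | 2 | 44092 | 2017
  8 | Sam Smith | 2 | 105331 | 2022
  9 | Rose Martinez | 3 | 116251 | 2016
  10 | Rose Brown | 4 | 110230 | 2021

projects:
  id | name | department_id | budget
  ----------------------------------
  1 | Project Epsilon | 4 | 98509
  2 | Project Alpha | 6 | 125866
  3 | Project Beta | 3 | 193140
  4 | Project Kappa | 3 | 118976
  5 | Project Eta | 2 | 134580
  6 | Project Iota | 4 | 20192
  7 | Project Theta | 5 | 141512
SELECT p.name, AVG(c.hire_year) AS avg_hire_year FROM employees c JOIN departments p ON c.department_id = p.id GROUP BY p.id, p.name ORDER BY avg_hire_year ASC

Execution result:
name | avg_hire_year
Operations | 2017.00
Finance | 2017.33
IT | 2018.00
HR | 2020.50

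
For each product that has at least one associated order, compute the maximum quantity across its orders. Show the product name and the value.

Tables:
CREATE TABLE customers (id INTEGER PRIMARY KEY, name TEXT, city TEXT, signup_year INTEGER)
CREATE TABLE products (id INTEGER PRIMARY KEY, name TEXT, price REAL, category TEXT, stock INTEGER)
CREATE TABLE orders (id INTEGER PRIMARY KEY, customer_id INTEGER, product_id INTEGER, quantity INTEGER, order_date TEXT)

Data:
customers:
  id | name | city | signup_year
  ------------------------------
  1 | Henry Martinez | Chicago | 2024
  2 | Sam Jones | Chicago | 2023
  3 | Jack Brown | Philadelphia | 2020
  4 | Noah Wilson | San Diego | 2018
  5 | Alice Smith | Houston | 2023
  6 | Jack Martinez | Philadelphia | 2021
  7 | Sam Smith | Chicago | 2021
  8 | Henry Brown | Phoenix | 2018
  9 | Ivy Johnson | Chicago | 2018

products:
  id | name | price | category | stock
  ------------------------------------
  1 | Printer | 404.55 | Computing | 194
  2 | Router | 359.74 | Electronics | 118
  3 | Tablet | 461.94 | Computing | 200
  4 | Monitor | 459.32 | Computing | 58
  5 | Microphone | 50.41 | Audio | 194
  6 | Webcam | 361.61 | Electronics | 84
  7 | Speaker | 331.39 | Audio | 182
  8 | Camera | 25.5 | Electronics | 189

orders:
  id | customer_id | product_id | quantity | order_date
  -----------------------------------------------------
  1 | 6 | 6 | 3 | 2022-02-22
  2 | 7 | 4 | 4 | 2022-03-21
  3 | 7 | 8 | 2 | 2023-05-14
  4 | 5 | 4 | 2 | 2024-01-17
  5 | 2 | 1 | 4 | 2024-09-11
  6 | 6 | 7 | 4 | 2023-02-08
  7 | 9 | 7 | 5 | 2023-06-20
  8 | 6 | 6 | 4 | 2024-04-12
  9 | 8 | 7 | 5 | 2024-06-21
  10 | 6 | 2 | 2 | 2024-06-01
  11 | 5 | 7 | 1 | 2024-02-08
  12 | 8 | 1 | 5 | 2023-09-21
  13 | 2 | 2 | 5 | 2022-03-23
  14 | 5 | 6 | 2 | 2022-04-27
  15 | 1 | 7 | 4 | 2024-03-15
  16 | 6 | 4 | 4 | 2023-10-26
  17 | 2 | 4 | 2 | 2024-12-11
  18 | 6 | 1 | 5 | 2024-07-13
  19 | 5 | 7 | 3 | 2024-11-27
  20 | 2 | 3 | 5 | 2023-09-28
SELECT p.name, MAX(c.quantity) AS max_quantity FROM orders c JOIN products p ON c.product_id = p.id GROUP BY p.id, p.name

Execution result:
name | max_quantity
Printer | 5
Router | 5
Tablet | 5
Monitor | 4
Webcam | 4
Speaker | 5
Camera | 2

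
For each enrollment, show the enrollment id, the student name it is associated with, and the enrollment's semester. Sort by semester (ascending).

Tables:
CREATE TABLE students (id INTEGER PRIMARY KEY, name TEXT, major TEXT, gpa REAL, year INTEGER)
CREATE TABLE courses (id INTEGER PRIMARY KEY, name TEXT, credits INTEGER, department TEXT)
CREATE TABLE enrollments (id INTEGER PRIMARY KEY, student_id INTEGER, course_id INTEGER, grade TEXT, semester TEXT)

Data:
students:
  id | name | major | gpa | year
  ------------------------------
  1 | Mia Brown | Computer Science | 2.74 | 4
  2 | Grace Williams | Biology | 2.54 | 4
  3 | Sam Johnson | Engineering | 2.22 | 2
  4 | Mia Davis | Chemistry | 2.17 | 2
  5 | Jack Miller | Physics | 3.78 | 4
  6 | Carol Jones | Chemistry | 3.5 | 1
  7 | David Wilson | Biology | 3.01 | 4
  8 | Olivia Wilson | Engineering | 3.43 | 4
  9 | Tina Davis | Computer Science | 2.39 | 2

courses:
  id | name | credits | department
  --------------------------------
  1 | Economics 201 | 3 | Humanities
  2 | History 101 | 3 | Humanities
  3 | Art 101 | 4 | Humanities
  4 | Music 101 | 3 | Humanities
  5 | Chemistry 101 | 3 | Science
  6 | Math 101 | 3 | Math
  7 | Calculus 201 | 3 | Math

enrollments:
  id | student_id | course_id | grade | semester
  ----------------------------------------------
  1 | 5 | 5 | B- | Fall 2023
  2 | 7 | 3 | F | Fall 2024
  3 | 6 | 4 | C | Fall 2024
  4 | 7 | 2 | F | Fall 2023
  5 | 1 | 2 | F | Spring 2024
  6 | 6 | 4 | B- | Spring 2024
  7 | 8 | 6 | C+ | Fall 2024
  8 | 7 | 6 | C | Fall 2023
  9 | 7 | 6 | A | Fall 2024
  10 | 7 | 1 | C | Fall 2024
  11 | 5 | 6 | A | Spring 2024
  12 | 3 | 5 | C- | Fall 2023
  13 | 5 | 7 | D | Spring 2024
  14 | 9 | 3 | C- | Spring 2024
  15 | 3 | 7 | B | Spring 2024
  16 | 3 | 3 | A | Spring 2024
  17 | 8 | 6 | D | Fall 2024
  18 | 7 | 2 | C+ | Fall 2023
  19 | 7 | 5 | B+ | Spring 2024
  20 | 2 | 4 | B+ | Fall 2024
SELECT c.id, p.name AS student, c.semester FROM enrollments c JOIN students p ON c.student_id = p.id ORDER BY c.semester ASC

Execution result:
id | student | semester
1 | Jack Miller | Fall 2023
4 | David Wilson | Fall 2023
8 | David Wilson | Fall 2023
12 | Sam Johnson | Fall 2023
18 | David Wilson | Fall 2023
2 | David Wilson | Fall 2024
3 | Carol Jones | Fall 2024
7 | Olivia Wilson | Fall 2024
9 | David Wilson | Fall 2024
10 | David Wilson | Fall 2024
17 | Olivia Wilson | Fall 2024
20 | Grace Williams | Fall 2024
5 | Mia Brown | Spring 2024
6 | Carol Jones | Spring 2024
11 | Jack Miller | Spring 2024
13 | Jack Miller | Spring 2024
14 | Tina Davis | Spring 2024
15 | Sam Johnson | Spring 2024
16 | Sam Johnson | Spring 2024
19 | David Wilson | Spring 2024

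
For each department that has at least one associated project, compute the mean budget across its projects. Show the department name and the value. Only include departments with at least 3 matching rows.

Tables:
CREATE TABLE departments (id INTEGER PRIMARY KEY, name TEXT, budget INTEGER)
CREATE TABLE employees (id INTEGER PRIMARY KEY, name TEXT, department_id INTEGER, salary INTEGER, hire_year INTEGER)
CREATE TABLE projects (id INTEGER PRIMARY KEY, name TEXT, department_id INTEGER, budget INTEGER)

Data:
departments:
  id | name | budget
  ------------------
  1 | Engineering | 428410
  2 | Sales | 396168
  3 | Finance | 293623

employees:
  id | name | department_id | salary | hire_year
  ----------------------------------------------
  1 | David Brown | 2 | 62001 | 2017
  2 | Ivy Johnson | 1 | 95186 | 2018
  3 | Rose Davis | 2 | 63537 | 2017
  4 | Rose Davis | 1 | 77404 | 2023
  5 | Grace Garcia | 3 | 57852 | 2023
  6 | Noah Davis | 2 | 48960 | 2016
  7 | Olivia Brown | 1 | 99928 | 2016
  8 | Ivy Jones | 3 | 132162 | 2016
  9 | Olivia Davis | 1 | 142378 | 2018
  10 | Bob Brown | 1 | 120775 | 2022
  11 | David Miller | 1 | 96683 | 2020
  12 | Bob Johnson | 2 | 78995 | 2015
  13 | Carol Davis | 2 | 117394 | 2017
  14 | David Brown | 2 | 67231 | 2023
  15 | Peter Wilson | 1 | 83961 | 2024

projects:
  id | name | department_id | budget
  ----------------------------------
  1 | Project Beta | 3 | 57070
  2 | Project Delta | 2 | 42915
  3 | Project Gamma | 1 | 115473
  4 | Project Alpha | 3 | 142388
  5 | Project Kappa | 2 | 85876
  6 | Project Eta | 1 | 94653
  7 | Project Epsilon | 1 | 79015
SELECT p.name, AVG(c.budget) AS avg_budget FROM projects c JOIN departments p ON c.department_id = p.id GROUP BY p.id, p.name HAVING COUNT(*) >= 3

Execution result:
name | avg_budget
Engineering | 96380.33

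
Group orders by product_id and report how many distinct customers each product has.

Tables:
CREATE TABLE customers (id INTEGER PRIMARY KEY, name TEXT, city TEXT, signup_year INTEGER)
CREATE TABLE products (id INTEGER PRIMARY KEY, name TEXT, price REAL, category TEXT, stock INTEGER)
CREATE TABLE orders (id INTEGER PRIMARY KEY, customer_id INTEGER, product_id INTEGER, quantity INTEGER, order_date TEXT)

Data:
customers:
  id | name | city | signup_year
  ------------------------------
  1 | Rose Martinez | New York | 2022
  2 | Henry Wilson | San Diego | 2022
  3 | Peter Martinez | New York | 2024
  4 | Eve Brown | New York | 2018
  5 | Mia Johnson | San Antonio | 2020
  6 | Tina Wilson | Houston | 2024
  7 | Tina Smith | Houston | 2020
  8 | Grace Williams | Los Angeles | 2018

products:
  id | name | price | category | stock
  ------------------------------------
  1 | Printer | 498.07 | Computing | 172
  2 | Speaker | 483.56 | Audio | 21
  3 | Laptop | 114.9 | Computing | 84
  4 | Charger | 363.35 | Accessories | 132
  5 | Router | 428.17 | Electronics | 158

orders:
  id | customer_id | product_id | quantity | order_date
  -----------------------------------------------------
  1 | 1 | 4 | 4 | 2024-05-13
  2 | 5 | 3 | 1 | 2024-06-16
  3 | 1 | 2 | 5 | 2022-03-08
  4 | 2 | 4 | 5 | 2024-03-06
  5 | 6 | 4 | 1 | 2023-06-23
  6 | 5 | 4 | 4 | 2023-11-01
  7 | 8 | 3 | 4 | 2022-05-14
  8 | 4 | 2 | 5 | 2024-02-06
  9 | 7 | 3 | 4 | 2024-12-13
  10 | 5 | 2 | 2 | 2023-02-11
SELECT product_id, COUNT(DISTINCT customer_id) AS distinct_customer_count FROM orders GROUP BY product_id

Execution result:
product_id | distinct_customer_count
2 | 3
3 | 3
4 | 4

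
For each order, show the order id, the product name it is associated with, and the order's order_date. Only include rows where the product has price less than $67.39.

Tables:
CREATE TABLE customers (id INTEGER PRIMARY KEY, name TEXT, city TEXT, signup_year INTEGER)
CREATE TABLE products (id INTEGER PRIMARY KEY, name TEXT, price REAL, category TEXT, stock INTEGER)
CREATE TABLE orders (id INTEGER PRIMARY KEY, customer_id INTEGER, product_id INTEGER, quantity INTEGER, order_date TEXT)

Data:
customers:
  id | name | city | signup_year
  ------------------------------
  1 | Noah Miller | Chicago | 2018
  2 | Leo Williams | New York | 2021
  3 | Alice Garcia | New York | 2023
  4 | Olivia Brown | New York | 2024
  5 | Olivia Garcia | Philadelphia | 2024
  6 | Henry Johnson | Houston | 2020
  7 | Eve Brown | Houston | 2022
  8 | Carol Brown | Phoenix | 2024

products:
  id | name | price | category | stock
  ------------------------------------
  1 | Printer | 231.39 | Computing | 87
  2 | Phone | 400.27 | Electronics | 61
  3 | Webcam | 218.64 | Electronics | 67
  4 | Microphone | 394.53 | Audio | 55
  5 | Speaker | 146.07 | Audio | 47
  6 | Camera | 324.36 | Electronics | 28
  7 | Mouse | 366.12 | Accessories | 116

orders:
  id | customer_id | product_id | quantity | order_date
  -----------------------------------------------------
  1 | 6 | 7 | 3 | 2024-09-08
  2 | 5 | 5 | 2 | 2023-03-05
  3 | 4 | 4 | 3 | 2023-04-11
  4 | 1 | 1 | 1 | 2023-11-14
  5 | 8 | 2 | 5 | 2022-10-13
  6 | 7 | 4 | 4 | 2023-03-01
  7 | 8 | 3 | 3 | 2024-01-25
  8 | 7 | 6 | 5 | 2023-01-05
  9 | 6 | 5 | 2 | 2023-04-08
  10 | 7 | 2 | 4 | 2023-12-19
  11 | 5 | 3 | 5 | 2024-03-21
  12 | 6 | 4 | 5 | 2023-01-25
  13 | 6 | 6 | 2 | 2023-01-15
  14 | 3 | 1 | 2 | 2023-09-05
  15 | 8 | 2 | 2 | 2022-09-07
SELECT c.id, p.name AS product, c.order_date FROM orders c JOIN products p ON c.product_id = p.id WHERE p.price < 67.39

Execution result:
(no rows)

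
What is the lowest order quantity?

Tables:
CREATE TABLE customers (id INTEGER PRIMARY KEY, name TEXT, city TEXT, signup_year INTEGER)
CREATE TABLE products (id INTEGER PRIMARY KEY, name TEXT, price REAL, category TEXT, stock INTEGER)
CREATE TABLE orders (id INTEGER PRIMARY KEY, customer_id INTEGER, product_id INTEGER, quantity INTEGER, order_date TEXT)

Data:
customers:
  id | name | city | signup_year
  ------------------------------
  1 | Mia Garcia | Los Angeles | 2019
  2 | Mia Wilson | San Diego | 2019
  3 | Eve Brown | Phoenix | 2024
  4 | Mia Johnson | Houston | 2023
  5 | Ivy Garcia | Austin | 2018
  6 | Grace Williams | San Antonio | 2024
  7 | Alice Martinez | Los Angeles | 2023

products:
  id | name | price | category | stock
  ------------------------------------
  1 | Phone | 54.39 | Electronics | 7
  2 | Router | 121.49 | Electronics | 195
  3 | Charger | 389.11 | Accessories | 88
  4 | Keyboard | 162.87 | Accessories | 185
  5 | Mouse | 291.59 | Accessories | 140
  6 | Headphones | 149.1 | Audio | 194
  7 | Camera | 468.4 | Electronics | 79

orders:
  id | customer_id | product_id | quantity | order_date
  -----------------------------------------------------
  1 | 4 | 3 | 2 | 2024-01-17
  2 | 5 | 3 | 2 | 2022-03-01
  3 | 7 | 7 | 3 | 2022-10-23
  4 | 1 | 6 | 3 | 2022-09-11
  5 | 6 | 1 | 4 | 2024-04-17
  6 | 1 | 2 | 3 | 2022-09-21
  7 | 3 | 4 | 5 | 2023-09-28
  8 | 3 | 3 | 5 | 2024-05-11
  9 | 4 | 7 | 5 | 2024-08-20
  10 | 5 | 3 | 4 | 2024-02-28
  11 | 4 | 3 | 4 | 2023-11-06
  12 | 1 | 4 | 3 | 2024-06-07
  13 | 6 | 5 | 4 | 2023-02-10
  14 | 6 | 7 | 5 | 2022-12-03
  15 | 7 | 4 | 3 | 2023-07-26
SELECT MIN(quantity) FROM orders

Execution result:
2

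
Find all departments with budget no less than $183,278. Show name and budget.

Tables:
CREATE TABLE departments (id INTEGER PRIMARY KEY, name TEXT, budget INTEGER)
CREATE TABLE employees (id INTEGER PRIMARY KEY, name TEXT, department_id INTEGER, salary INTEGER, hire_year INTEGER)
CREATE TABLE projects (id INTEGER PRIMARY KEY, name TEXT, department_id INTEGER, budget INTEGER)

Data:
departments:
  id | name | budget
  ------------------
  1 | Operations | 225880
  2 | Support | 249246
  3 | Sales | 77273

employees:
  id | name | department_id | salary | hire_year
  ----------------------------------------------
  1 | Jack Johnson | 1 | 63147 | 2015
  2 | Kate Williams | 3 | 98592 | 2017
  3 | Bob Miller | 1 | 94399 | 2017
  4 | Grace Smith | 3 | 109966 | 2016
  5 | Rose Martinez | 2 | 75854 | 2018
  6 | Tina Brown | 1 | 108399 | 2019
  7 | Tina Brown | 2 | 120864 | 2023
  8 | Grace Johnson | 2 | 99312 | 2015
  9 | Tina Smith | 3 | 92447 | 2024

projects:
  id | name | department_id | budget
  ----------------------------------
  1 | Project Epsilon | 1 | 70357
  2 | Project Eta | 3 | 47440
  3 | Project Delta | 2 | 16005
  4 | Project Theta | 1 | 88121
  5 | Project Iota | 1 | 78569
SELECT name, budget FROM departments WHERE budget >= 183278

Execution result:
name | budget
Operations | 225880
Support | 249246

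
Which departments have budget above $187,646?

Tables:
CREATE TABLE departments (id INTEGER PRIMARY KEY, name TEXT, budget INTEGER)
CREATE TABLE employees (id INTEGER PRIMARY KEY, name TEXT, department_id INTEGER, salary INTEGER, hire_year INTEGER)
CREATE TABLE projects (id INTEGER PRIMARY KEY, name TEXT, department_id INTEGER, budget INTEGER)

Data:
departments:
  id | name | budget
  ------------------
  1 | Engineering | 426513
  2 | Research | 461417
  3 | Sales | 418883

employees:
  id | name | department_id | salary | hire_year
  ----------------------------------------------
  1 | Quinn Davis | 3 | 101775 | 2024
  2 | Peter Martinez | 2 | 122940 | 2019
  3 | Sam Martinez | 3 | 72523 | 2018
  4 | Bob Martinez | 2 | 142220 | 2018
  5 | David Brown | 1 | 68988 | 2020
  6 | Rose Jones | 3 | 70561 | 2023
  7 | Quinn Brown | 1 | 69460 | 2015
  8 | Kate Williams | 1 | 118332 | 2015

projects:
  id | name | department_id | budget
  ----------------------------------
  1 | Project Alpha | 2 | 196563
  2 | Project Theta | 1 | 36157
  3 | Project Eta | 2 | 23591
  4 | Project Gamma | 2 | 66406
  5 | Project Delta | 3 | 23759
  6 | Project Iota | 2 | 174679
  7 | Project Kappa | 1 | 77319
SELECT name, budget FROM departments WHERE budget > 187646

Execution result:
name | budget
Engineering | 426513
Research | 461417
Sales | 418883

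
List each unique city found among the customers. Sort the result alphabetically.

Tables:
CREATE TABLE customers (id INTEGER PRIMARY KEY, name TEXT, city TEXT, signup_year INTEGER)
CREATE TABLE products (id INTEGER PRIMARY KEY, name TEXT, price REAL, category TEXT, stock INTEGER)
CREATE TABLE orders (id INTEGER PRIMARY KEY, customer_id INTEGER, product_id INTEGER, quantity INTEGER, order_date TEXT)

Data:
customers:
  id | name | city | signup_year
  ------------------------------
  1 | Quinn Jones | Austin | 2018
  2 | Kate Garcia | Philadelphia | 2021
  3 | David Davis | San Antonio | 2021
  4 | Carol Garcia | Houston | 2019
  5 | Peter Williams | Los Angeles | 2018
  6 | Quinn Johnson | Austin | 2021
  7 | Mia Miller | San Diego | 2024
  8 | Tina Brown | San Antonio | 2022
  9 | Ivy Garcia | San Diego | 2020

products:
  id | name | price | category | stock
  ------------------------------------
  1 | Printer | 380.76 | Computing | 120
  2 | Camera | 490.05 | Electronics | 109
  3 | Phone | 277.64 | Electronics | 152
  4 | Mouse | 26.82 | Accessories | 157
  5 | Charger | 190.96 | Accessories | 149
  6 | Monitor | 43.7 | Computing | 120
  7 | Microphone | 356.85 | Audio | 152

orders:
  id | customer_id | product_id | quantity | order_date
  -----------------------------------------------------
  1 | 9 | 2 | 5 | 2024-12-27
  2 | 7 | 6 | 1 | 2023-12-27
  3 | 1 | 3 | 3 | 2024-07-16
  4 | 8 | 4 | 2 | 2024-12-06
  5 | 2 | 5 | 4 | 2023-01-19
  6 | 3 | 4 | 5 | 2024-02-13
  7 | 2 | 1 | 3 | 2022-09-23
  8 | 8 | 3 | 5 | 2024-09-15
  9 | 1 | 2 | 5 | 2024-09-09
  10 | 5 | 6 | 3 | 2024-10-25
SELECT DISTINCT city FROM customers ORDER BY city

Execution result:
city
Austin
Houston
Los Angeles
Philadelphia
San Antonio
San Diego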